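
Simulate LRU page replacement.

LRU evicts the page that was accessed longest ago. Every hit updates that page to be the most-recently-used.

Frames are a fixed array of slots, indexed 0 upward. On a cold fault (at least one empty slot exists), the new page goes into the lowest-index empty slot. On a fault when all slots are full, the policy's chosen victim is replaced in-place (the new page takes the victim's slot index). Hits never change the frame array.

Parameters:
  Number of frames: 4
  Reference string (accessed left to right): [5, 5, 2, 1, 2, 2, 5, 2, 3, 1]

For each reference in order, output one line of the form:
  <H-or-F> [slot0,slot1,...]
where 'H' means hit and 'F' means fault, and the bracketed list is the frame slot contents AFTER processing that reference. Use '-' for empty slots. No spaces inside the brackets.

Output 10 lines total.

F [5,-,-,-]
H [5,-,-,-]
F [5,2,-,-]
F [5,2,1,-]
H [5,2,1,-]
H [5,2,1,-]
H [5,2,1,-]
H [5,2,1,-]
F [5,2,1,3]
H [5,2,1,3]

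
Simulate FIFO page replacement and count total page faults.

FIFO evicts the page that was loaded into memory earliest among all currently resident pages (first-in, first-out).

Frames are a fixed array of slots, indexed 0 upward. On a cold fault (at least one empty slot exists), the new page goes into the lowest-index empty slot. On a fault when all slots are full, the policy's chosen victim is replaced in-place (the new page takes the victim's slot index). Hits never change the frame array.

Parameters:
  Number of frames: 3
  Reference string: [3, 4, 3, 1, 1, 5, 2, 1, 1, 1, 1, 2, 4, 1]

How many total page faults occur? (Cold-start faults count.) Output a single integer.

Step 0: ref 3 → FAULT, frames=[3,-,-]
Step 1: ref 4 → FAULT, frames=[3,4,-]
Step 2: ref 3 → HIT, frames=[3,4,-]
Step 3: ref 1 → FAULT, frames=[3,4,1]
Step 4: ref 1 → HIT, frames=[3,4,1]
Step 5: ref 5 → FAULT (evict 3), frames=[5,4,1]
Step 6: ref 2 → FAULT (evict 4), frames=[5,2,1]
Step 7: ref 1 → HIT, frames=[5,2,1]
Step 8: ref 1 → HIT, frames=[5,2,1]
Step 9: ref 1 → HIT, frames=[5,2,1]
Step 10: ref 1 → HIT, frames=[5,2,1]
Step 11: ref 2 → HIT, frames=[5,2,1]
Step 12: ref 4 → FAULT (evict 1), frames=[5,2,4]
Step 13: ref 1 → FAULT (evict 5), frames=[1,2,4]
Total faults: 7

Answer: 7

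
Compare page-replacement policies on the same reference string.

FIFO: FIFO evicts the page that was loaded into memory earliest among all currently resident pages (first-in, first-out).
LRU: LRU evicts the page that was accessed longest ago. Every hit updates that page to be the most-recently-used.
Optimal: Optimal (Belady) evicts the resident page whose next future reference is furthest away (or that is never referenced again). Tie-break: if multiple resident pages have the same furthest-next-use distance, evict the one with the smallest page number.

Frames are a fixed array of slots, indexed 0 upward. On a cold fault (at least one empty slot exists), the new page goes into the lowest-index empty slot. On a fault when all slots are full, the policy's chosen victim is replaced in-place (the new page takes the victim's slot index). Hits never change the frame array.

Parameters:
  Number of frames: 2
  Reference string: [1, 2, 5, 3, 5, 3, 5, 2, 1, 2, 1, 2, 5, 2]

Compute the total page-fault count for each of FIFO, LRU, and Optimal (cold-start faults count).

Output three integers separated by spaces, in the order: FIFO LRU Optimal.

Answer: 8 7 7

Derivation:
--- FIFO ---
  step 0: ref 1 -> FAULT, frames=[1,-] (faults so far: 1)
  step 1: ref 2 -> FAULT, frames=[1,2] (faults so far: 2)
  step 2: ref 5 -> FAULT, evict 1, frames=[5,2] (faults so far: 3)
  step 3: ref 3 -> FAULT, evict 2, frames=[5,3] (faults so far: 4)
  step 4: ref 5 -> HIT, frames=[5,3] (faults so far: 4)
  step 5: ref 3 -> HIT, frames=[5,3] (faults so far: 4)
  step 6: ref 5 -> HIT, frames=[5,3] (faults so far: 4)
  step 7: ref 2 -> FAULT, evict 5, frames=[2,3] (faults so far: 5)
  step 8: ref 1 -> FAULT, evict 3, frames=[2,1] (faults so far: 6)
  step 9: ref 2 -> HIT, frames=[2,1] (faults so far: 6)
  step 10: ref 1 -> HIT, frames=[2,1] (faults so far: 6)
  step 11: ref 2 -> HIT, frames=[2,1] (faults so far: 6)
  step 12: ref 5 -> FAULT, evict 2, frames=[5,1] (faults so far: 7)
  step 13: ref 2 -> FAULT, evict 1, frames=[5,2] (faults so far: 8)
  FIFO total faults: 8
--- LRU ---
  step 0: ref 1 -> FAULT, frames=[1,-] (faults so far: 1)
  step 1: ref 2 -> FAULT, frames=[1,2] (faults so far: 2)
  step 2: ref 5 -> FAULT, evict 1, frames=[5,2] (faults so far: 3)
  step 3: ref 3 -> FAULT, evict 2, frames=[5,3] (faults so far: 4)
  step 4: ref 5 -> HIT, frames=[5,3] (faults so far: 4)
  step 5: ref 3 -> HIT, frames=[5,3] (faults so far: 4)
  step 6: ref 5 -> HIT, frames=[5,3] (faults so far: 4)
  step 7: ref 2 -> FAULT, evict 3, frames=[5,2] (faults so far: 5)
  step 8: ref 1 -> FAULT, evict 5, frames=[1,2] (faults so far: 6)
  step 9: ref 2 -> HIT, frames=[1,2] (faults so far: 6)
  step 10: ref 1 -> HIT, frames=[1,2] (faults so far: 6)
  step 11: ref 2 -> HIT, frames=[1,2] (faults so far: 6)
  step 12: ref 5 -> FAULT, evict 1, frames=[5,2] (faults so far: 7)
  step 13: ref 2 -> HIT, frames=[5,2] (faults so far: 7)
  LRU total faults: 7
--- Optimal ---
  step 0: ref 1 -> FAULT, frames=[1,-] (faults so far: 1)
  step 1: ref 2 -> FAULT, frames=[1,2] (faults so far: 2)
  step 2: ref 5 -> FAULT, evict 1, frames=[5,2] (faults so far: 3)
  step 3: ref 3 -> FAULT, evict 2, frames=[5,3] (faults so far: 4)
  step 4: ref 5 -> HIT, frames=[5,3] (faults so far: 4)
  step 5: ref 3 -> HIT, frames=[5,3] (faults so far: 4)
  step 6: ref 5 -> HIT, frames=[5,3] (faults so far: 4)
  step 7: ref 2 -> FAULT, evict 3, frames=[5,2] (faults so far: 5)
  step 8: ref 1 -> FAULT, evict 5, frames=[1,2] (faults so far: 6)
  step 9: ref 2 -> HIT, frames=[1,2] (faults so far: 6)
  step 10: ref 1 -> HIT, frames=[1,2] (faults so far: 6)
  step 11: ref 2 -> HIT, frames=[1,2] (faults so far: 6)
  step 12: ref 5 -> FAULT, evict 1, frames=[5,2] (faults so far: 7)
  step 13: ref 2 -> HIT, frames=[5,2] (faults so far: 7)
  Optimal total faults: 7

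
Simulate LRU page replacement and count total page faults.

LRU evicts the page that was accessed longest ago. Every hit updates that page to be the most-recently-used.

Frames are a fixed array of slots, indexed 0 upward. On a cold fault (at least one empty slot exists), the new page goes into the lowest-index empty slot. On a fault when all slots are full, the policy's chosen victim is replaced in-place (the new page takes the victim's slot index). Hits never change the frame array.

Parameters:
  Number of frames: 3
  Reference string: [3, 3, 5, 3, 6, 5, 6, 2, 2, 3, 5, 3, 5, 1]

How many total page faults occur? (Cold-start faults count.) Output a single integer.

Answer: 7

Derivation:
Step 0: ref 3 → FAULT, frames=[3,-,-]
Step 1: ref 3 → HIT, frames=[3,-,-]
Step 2: ref 5 → FAULT, frames=[3,5,-]
Step 3: ref 3 → HIT, frames=[3,5,-]
Step 4: ref 6 → FAULT, frames=[3,5,6]
Step 5: ref 5 → HIT, frames=[3,5,6]
Step 6: ref 6 → HIT, frames=[3,5,6]
Step 7: ref 2 → FAULT (evict 3), frames=[2,5,6]
Step 8: ref 2 → HIT, frames=[2,5,6]
Step 9: ref 3 → FAULT (evict 5), frames=[2,3,6]
Step 10: ref 5 → FAULT (evict 6), frames=[2,3,5]
Step 11: ref 3 → HIT, frames=[2,3,5]
Step 12: ref 5 → HIT, frames=[2,3,5]
Step 13: ref 1 → FAULT (evict 2), frames=[1,3,5]
Total faults: 7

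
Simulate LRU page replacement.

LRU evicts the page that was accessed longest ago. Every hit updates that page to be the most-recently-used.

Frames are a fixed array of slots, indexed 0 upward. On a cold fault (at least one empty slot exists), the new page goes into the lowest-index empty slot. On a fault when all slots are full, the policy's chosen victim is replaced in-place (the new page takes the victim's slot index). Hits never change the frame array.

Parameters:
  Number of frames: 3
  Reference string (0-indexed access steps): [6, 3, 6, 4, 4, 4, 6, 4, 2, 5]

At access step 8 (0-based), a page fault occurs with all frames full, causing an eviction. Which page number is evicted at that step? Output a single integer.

Step 0: ref 6 -> FAULT, frames=[6,-,-]
Step 1: ref 3 -> FAULT, frames=[6,3,-]
Step 2: ref 6 -> HIT, frames=[6,3,-]
Step 3: ref 4 -> FAULT, frames=[6,3,4]
Step 4: ref 4 -> HIT, frames=[6,3,4]
Step 5: ref 4 -> HIT, frames=[6,3,4]
Step 6: ref 6 -> HIT, frames=[6,3,4]
Step 7: ref 4 -> HIT, frames=[6,3,4]
Step 8: ref 2 -> FAULT, evict 3, frames=[6,2,4]
At step 8: evicted page 3

Answer: 3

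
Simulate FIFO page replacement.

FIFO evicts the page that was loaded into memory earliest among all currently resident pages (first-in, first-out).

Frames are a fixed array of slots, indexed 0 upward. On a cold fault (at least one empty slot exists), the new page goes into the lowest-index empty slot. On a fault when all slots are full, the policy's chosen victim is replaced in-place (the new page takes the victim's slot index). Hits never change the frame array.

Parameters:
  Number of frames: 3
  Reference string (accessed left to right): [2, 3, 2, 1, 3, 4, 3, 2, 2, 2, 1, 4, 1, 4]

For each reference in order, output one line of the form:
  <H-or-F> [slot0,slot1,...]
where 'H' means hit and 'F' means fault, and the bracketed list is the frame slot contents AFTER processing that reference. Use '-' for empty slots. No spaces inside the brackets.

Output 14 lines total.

F [2,-,-]
F [2,3,-]
H [2,3,-]
F [2,3,1]
H [2,3,1]
F [4,3,1]
H [4,3,1]
F [4,2,1]
H [4,2,1]
H [4,2,1]
H [4,2,1]
H [4,2,1]
H [4,2,1]
H [4,2,1]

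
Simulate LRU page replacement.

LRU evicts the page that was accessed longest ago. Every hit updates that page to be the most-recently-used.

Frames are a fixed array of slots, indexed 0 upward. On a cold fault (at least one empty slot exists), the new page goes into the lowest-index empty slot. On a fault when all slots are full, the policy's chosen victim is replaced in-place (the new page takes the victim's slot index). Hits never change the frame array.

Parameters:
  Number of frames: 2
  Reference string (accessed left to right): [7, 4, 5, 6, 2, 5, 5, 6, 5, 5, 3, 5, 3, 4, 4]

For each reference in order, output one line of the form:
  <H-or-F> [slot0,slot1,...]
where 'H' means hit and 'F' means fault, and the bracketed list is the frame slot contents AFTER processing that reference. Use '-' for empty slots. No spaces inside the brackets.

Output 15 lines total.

F [7,-]
F [7,4]
F [5,4]
F [5,6]
F [2,6]
F [2,5]
H [2,5]
F [6,5]
H [6,5]
H [6,5]
F [3,5]
H [3,5]
H [3,5]
F [3,4]
H [3,4]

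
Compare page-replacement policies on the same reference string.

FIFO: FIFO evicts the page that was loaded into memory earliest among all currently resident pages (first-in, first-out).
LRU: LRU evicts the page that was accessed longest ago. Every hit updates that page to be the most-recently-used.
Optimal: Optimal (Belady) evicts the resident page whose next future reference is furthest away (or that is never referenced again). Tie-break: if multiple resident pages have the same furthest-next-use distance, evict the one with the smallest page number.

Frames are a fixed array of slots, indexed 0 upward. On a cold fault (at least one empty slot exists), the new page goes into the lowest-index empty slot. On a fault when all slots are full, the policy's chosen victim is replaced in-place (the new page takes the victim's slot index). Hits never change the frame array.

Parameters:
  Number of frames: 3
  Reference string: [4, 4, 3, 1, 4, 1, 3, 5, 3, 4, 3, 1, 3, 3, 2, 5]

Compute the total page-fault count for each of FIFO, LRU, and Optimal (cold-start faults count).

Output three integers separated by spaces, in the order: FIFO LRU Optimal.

--- FIFO ---
  step 0: ref 4 -> FAULT, frames=[4,-,-] (faults so far: 1)
  step 1: ref 4 -> HIT, frames=[4,-,-] (faults so far: 1)
  step 2: ref 3 -> FAULT, frames=[4,3,-] (faults so far: 2)
  step 3: ref 1 -> FAULT, frames=[4,3,1] (faults so far: 3)
  step 4: ref 4 -> HIT, frames=[4,3,1] (faults so far: 3)
  step 5: ref 1 -> HIT, frames=[4,3,1] (faults so far: 3)
  step 6: ref 3 -> HIT, frames=[4,3,1] (faults so far: 3)
  step 7: ref 5 -> FAULT, evict 4, frames=[5,3,1] (faults so far: 4)
  step 8: ref 3 -> HIT, frames=[5,3,1] (faults so far: 4)
  step 9: ref 4 -> FAULT, evict 3, frames=[5,4,1] (faults so far: 5)
  step 10: ref 3 -> FAULT, evict 1, frames=[5,4,3] (faults so far: 6)
  step 11: ref 1 -> FAULT, evict 5, frames=[1,4,3] (faults so far: 7)
  step 12: ref 3 -> HIT, frames=[1,4,3] (faults so far: 7)
  step 13: ref 3 -> HIT, frames=[1,4,3] (faults so far: 7)
  step 14: ref 2 -> FAULT, evict 4, frames=[1,2,3] (faults so far: 8)
  step 15: ref 5 -> FAULT, evict 3, frames=[1,2,5] (faults so far: 9)
  FIFO total faults: 9
--- LRU ---
  step 0: ref 4 -> FAULT, frames=[4,-,-] (faults so far: 1)
  step 1: ref 4 -> HIT, frames=[4,-,-] (faults so far: 1)
  step 2: ref 3 -> FAULT, frames=[4,3,-] (faults so far: 2)
  step 3: ref 1 -> FAULT, frames=[4,3,1] (faults so far: 3)
  step 4: ref 4 -> HIT, frames=[4,3,1] (faults so far: 3)
  step 5: ref 1 -> HIT, frames=[4,3,1] (faults so far: 3)
  step 6: ref 3 -> HIT, frames=[4,3,1] (faults so far: 3)
  step 7: ref 5 -> FAULT, evict 4, frames=[5,3,1] (faults so far: 4)
  step 8: ref 3 -> HIT, frames=[5,3,1] (faults so far: 4)
  step 9: ref 4 -> FAULT, evict 1, frames=[5,3,4] (faults so far: 5)
  step 10: ref 3 -> HIT, frames=[5,3,4] (faults so far: 5)
  step 11: ref 1 -> FAULT, evict 5, frames=[1,3,4] (faults so far: 6)
  step 12: ref 3 -> HIT, frames=[1,3,4] (faults so far: 6)
  step 13: ref 3 -> HIT, frames=[1,3,4] (faults so far: 6)
  step 14: ref 2 -> FAULT, evict 4, frames=[1,3,2] (faults so far: 7)
  step 15: ref 5 -> FAULT, evict 1, frames=[5,3,2] (faults so far: 8)
  LRU total faults: 8
--- Optimal ---
  step 0: ref 4 -> FAULT, frames=[4,-,-] (faults so far: 1)
  step 1: ref 4 -> HIT, frames=[4,-,-] (faults so far: 1)
  step 2: ref 3 -> FAULT, frames=[4,3,-] (faults so far: 2)
  step 3: ref 1 -> FAULT, frames=[4,3,1] (faults so far: 3)
  step 4: ref 4 -> HIT, frames=[4,3,1] (faults so far: 3)
  step 5: ref 1 -> HIT, frames=[4,3,1] (faults so far: 3)
  step 6: ref 3 -> HIT, frames=[4,3,1] (faults so far: 3)
  step 7: ref 5 -> FAULT, evict 1, frames=[4,3,5] (faults so far: 4)
  step 8: ref 3 -> HIT, frames=[4,3,5] (faults so far: 4)
  step 9: ref 4 -> HIT, frames=[4,3,5] (faults so far: 4)
  step 10: ref 3 -> HIT, frames=[4,3,5] (faults so far: 4)
  step 11: ref 1 -> FAULT, evict 4, frames=[1,3,5] (faults so far: 5)
  step 12: ref 3 -> HIT, frames=[1,3,5] (faults so far: 5)
  step 13: ref 3 -> HIT, frames=[1,3,5] (faults so far: 5)
  step 14: ref 2 -> FAULT, evict 1, frames=[2,3,5] (faults so far: 6)
  step 15: ref 5 -> HIT, frames=[2,3,5] (faults so far: 6)
  Optimal total faults: 6

Answer: 9 8 6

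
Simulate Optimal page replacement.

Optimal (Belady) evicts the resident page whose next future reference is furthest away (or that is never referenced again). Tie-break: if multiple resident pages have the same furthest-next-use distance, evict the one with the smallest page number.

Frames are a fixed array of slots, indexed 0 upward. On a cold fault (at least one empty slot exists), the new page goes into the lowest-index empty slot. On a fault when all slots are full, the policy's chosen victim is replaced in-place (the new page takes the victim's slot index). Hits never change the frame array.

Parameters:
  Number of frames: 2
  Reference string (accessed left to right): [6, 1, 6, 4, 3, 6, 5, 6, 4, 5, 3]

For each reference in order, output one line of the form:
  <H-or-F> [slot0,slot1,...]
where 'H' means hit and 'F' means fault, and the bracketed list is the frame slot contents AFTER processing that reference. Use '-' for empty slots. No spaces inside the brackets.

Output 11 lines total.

F [6,-]
F [6,1]
H [6,1]
F [6,4]
F [6,3]
H [6,3]
F [6,5]
H [6,5]
F [4,5]
H [4,5]
F [3,5]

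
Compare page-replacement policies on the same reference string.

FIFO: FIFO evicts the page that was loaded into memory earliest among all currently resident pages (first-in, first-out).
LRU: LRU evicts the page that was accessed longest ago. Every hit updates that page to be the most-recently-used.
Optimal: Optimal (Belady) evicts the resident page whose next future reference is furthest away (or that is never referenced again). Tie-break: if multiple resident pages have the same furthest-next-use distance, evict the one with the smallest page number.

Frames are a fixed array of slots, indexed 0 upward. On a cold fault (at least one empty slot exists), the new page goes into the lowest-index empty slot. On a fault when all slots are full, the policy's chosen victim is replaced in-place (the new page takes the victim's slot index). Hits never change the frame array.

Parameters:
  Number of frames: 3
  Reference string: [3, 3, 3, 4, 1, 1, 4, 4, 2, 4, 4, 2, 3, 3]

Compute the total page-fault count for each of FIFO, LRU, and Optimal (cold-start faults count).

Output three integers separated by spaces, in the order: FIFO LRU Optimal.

--- FIFO ---
  step 0: ref 3 -> FAULT, frames=[3,-,-] (faults so far: 1)
  step 1: ref 3 -> HIT, frames=[3,-,-] (faults so far: 1)
  step 2: ref 3 -> HIT, frames=[3,-,-] (faults so far: 1)
  step 3: ref 4 -> FAULT, frames=[3,4,-] (faults so far: 2)
  step 4: ref 1 -> FAULT, frames=[3,4,1] (faults so far: 3)
  step 5: ref 1 -> HIT, frames=[3,4,1] (faults so far: 3)
  step 6: ref 4 -> HIT, frames=[3,4,1] (faults so far: 3)
  step 7: ref 4 -> HIT, frames=[3,4,1] (faults so far: 3)
  step 8: ref 2 -> FAULT, evict 3, frames=[2,4,1] (faults so far: 4)
  step 9: ref 4 -> HIT, frames=[2,4,1] (faults so far: 4)
  step 10: ref 4 -> HIT, frames=[2,4,1] (faults so far: 4)
  step 11: ref 2 -> HIT, frames=[2,4,1] (faults so far: 4)
  step 12: ref 3 -> FAULT, evict 4, frames=[2,3,1] (faults so far: 5)
  step 13: ref 3 -> HIT, frames=[2,3,1] (faults so far: 5)
  FIFO total faults: 5
--- LRU ---
  step 0: ref 3 -> FAULT, frames=[3,-,-] (faults so far: 1)
  step 1: ref 3 -> HIT, frames=[3,-,-] (faults so far: 1)
  step 2: ref 3 -> HIT, frames=[3,-,-] (faults so far: 1)
  step 3: ref 4 -> FAULT, frames=[3,4,-] (faults so far: 2)
  step 4: ref 1 -> FAULT, frames=[3,4,1] (faults so far: 3)
  step 5: ref 1 -> HIT, frames=[3,4,1] (faults so far: 3)
  step 6: ref 4 -> HIT, frames=[3,4,1] (faults so far: 3)
  step 7: ref 4 -> HIT, frames=[3,4,1] (faults so far: 3)
  step 8: ref 2 -> FAULT, evict 3, frames=[2,4,1] (faults so far: 4)
  step 9: ref 4 -> HIT, frames=[2,4,1] (faults so far: 4)
  step 10: ref 4 -> HIT, frames=[2,4,1] (faults so far: 4)
  step 11: ref 2 -> HIT, frames=[2,4,1] (faults so far: 4)
  step 12: ref 3 -> FAULT, evict 1, frames=[2,4,3] (faults so far: 5)
  step 13: ref 3 -> HIT, frames=[2,4,3] (faults so far: 5)
  LRU total faults: 5
--- Optimal ---
  step 0: ref 3 -> FAULT, frames=[3,-,-] (faults so far: 1)
  step 1: ref 3 -> HIT, frames=[3,-,-] (faults so far: 1)
  step 2: ref 3 -> HIT, frames=[3,-,-] (faults so far: 1)
  step 3: ref 4 -> FAULT, frames=[3,4,-] (faults so far: 2)
  step 4: ref 1 -> FAULT, frames=[3,4,1] (faults so far: 3)
  step 5: ref 1 -> HIT, frames=[3,4,1] (faults so far: 3)
  step 6: ref 4 -> HIT, frames=[3,4,1] (faults so far: 3)
  step 7: ref 4 -> HIT, frames=[3,4,1] (faults so far: 3)
  step 8: ref 2 -> FAULT, evict 1, frames=[3,4,2] (faults so far: 4)
  step 9: ref 4 -> HIT, frames=[3,4,2] (faults so far: 4)
  step 10: ref 4 -> HIT, frames=[3,4,2] (faults so far: 4)
  step 11: ref 2 -> HIT, frames=[3,4,2] (faults so far: 4)
  step 12: ref 3 -> HIT, frames=[3,4,2] (faults so far: 4)
  step 13: ref 3 -> HIT, frames=[3,4,2] (faults so far: 4)
  Optimal total faults: 4

Answer: 5 5 4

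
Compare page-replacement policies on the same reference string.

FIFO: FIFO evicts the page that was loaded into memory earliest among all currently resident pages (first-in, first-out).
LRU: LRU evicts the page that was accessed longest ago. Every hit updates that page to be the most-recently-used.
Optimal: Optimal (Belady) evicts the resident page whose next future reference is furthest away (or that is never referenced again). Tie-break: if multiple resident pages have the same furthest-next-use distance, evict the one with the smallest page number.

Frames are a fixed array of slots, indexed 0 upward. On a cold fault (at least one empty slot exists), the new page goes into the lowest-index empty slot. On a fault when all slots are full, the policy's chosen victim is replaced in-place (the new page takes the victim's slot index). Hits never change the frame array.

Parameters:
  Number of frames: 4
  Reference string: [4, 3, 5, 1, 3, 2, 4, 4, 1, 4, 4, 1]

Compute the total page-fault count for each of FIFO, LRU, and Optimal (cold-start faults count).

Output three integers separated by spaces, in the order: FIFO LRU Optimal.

--- FIFO ---
  step 0: ref 4 -> FAULT, frames=[4,-,-,-] (faults so far: 1)
  step 1: ref 3 -> FAULT, frames=[4,3,-,-] (faults so far: 2)
  step 2: ref 5 -> FAULT, frames=[4,3,5,-] (faults so far: 3)
  step 3: ref 1 -> FAULT, frames=[4,3,5,1] (faults so far: 4)
  step 4: ref 3 -> HIT, frames=[4,3,5,1] (faults so far: 4)
  step 5: ref 2 -> FAULT, evict 4, frames=[2,3,5,1] (faults so far: 5)
  step 6: ref 4 -> FAULT, evict 3, frames=[2,4,5,1] (faults so far: 6)
  step 7: ref 4 -> HIT, frames=[2,4,5,1] (faults so far: 6)
  step 8: ref 1 -> HIT, frames=[2,4,5,1] (faults so far: 6)
  step 9: ref 4 -> HIT, frames=[2,4,5,1] (faults so far: 6)
  step 10: ref 4 -> HIT, frames=[2,4,5,1] (faults so far: 6)
  step 11: ref 1 -> HIT, frames=[2,4,5,1] (faults so far: 6)
  FIFO total faults: 6
--- LRU ---
  step 0: ref 4 -> FAULT, frames=[4,-,-,-] (faults so far: 1)
  step 1: ref 3 -> FAULT, frames=[4,3,-,-] (faults so far: 2)
  step 2: ref 5 -> FAULT, frames=[4,3,5,-] (faults so far: 3)
  step 3: ref 1 -> FAULT, frames=[4,3,5,1] (faults so far: 4)
  step 4: ref 3 -> HIT, frames=[4,3,5,1] (faults so far: 4)
  step 5: ref 2 -> FAULT, evict 4, frames=[2,3,5,1] (faults so far: 5)
  step 6: ref 4 -> FAULT, evict 5, frames=[2,3,4,1] (faults so far: 6)
  step 7: ref 4 -> HIT, frames=[2,3,4,1] (faults so far: 6)
  step 8: ref 1 -> HIT, frames=[2,3,4,1] (faults so far: 6)
  step 9: ref 4 -> HIT, frames=[2,3,4,1] (faults so far: 6)
  step 10: ref 4 -> HIT, frames=[2,3,4,1] (faults so far: 6)
  step 11: ref 1 -> HIT, frames=[2,3,4,1] (faults so far: 6)
  LRU total faults: 6
--- Optimal ---
  step 0: ref 4 -> FAULT, frames=[4,-,-,-] (faults so far: 1)
  step 1: ref 3 -> FAULT, frames=[4,3,-,-] (faults so far: 2)
  step 2: ref 5 -> FAULT, frames=[4,3,5,-] (faults so far: 3)
  step 3: ref 1 -> FAULT, frames=[4,3,5,1] (faults so far: 4)
  step 4: ref 3 -> HIT, frames=[4,3,5,1] (faults so far: 4)
  step 5: ref 2 -> FAULT, evict 3, frames=[4,2,5,1] (faults so far: 5)
  step 6: ref 4 -> HIT, frames=[4,2,5,1] (faults so far: 5)
  step 7: ref 4 -> HIT, frames=[4,2,5,1] (faults so far: 5)
  step 8: ref 1 -> HIT, frames=[4,2,5,1] (faults so far: 5)
  step 9: ref 4 -> HIT, frames=[4,2,5,1] (faults so far: 5)
  step 10: ref 4 -> HIT, frames=[4,2,5,1] (faults so far: 5)
  step 11: ref 1 -> HIT, frames=[4,2,5,1] (faults so far: 5)
  Optimal total faults: 5

Answer: 6 6 5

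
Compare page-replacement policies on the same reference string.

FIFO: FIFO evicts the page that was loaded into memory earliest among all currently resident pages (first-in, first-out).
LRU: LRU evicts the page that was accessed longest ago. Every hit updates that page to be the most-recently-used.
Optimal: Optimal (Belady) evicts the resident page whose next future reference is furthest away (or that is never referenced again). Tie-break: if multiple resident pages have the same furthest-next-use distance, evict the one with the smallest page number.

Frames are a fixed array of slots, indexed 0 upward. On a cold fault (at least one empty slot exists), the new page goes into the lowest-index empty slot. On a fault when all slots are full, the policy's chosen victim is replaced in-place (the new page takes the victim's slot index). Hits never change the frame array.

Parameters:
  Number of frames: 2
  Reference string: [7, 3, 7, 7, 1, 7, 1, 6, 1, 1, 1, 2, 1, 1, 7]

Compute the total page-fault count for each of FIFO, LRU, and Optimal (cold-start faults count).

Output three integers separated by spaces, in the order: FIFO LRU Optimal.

Answer: 8 6 6

Derivation:
--- FIFO ---
  step 0: ref 7 -> FAULT, frames=[7,-] (faults so far: 1)
  step 1: ref 3 -> FAULT, frames=[7,3] (faults so far: 2)
  step 2: ref 7 -> HIT, frames=[7,3] (faults so far: 2)
  step 3: ref 7 -> HIT, frames=[7,3] (faults so far: 2)
  step 4: ref 1 -> FAULT, evict 7, frames=[1,3] (faults so far: 3)
  step 5: ref 7 -> FAULT, evict 3, frames=[1,7] (faults so far: 4)
  step 6: ref 1 -> HIT, frames=[1,7] (faults so far: 4)
  step 7: ref 6 -> FAULT, evict 1, frames=[6,7] (faults so far: 5)
  step 8: ref 1 -> FAULT, evict 7, frames=[6,1] (faults so far: 6)
  step 9: ref 1 -> HIT, frames=[6,1] (faults so far: 6)
  step 10: ref 1 -> HIT, frames=[6,1] (faults so far: 6)
  step 11: ref 2 -> FAULT, evict 6, frames=[2,1] (faults so far: 7)
  step 12: ref 1 -> HIT, frames=[2,1] (faults so far: 7)
  step 13: ref 1 -> HIT, frames=[2,1] (faults so far: 7)
  step 14: ref 7 -> FAULT, evict 1, frames=[2,7] (faults so far: 8)
  FIFO total faults: 8
--- LRU ---
  step 0: ref 7 -> FAULT, frames=[7,-] (faults so far: 1)
  step 1: ref 3 -> FAULT, frames=[7,3] (faults so far: 2)
  step 2: ref 7 -> HIT, frames=[7,3] (faults so far: 2)
  step 3: ref 7 -> HIT, frames=[7,3] (faults so far: 2)
  step 4: ref 1 -> FAULT, evict 3, frames=[7,1] (faults so far: 3)
  step 5: ref 7 -> HIT, frames=[7,1] (faults so far: 3)
  step 6: ref 1 -> HIT, frames=[7,1] (faults so far: 3)
  step 7: ref 6 -> FAULT, evict 7, frames=[6,1] (faults so far: 4)
  step 8: ref 1 -> HIT, frames=[6,1] (faults so far: 4)
  step 9: ref 1 -> HIT, frames=[6,1] (faults so far: 4)
  step 10: ref 1 -> HIT, frames=[6,1] (faults so far: 4)
  step 11: ref 2 -> FAULT, evict 6, frames=[2,1] (faults so far: 5)
  step 12: ref 1 -> HIT, frames=[2,1] (faults so far: 5)
  step 13: ref 1 -> HIT, frames=[2,1] (faults so far: 5)
  step 14: ref 7 -> FAULT, evict 2, frames=[7,1] (faults so far: 6)
  LRU total faults: 6
--- Optimal ---
  step 0: ref 7 -> FAULT, frames=[7,-] (faults so far: 1)
  step 1: ref 3 -> FAULT, frames=[7,3] (faults so far: 2)
  step 2: ref 7 -> HIT, frames=[7,3] (faults so far: 2)
  step 3: ref 7 -> HIT, frames=[7,3] (faults so far: 2)
  step 4: ref 1 -> FAULT, evict 3, frames=[7,1] (faults so far: 3)
  step 5: ref 7 -> HIT, frames=[7,1] (faults so far: 3)
  step 6: ref 1 -> HIT, frames=[7,1] (faults so far: 3)
  step 7: ref 6 -> FAULT, evict 7, frames=[6,1] (faults so far: 4)
  step 8: ref 1 -> HIT, frames=[6,1] (faults so far: 4)
  step 9: ref 1 -> HIT, frames=[6,1] (faults so far: 4)
  step 10: ref 1 -> HIT, frames=[6,1] (faults so far: 4)
  step 11: ref 2 -> FAULT, evict 6, frames=[2,1] (faults so far: 5)
  step 12: ref 1 -> HIT, frames=[2,1] (faults so far: 5)
  step 13: ref 1 -> HIT, frames=[2,1] (faults so far: 5)
  step 14: ref 7 -> FAULT, evict 1, frames=[2,7] (faults so far: 6)
  Optimal total faults: 6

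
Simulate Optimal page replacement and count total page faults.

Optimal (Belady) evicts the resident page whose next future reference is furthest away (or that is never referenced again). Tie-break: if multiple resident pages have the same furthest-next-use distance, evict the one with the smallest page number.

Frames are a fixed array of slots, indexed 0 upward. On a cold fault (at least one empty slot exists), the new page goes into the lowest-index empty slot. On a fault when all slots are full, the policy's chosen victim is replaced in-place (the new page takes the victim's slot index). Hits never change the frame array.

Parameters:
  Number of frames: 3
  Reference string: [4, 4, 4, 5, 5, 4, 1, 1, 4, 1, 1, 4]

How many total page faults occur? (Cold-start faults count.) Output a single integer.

Answer: 3

Derivation:
Step 0: ref 4 → FAULT, frames=[4,-,-]
Step 1: ref 4 → HIT, frames=[4,-,-]
Step 2: ref 4 → HIT, frames=[4,-,-]
Step 3: ref 5 → FAULT, frames=[4,5,-]
Step 4: ref 5 → HIT, frames=[4,5,-]
Step 5: ref 4 → HIT, frames=[4,5,-]
Step 6: ref 1 → FAULT, frames=[4,5,1]
Step 7: ref 1 → HIT, frames=[4,5,1]
Step 8: ref 4 → HIT, frames=[4,5,1]
Step 9: ref 1 → HIT, frames=[4,5,1]
Step 10: ref 1 → HIT, frames=[4,5,1]
Step 11: ref 4 → HIT, frames=[4,5,1]
Total faults: 3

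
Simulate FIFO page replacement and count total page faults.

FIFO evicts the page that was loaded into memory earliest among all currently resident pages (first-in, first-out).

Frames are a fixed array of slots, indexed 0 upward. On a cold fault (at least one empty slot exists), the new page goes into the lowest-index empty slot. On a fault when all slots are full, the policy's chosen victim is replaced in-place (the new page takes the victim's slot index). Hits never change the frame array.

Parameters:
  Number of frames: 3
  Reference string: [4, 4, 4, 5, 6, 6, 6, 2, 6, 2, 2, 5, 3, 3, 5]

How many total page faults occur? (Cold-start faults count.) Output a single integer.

Step 0: ref 4 → FAULT, frames=[4,-,-]
Step 1: ref 4 → HIT, frames=[4,-,-]
Step 2: ref 4 → HIT, frames=[4,-,-]
Step 3: ref 5 → FAULT, frames=[4,5,-]
Step 4: ref 6 → FAULT, frames=[4,5,6]
Step 5: ref 6 → HIT, frames=[4,5,6]
Step 6: ref 6 → HIT, frames=[4,5,6]
Step 7: ref 2 → FAULT (evict 4), frames=[2,5,6]
Step 8: ref 6 → HIT, frames=[2,5,6]
Step 9: ref 2 → HIT, frames=[2,5,6]
Step 10: ref 2 → HIT, frames=[2,5,6]
Step 11: ref 5 → HIT, frames=[2,5,6]
Step 12: ref 3 → FAULT (evict 5), frames=[2,3,6]
Step 13: ref 3 → HIT, frames=[2,3,6]
Step 14: ref 5 → FAULT (evict 6), frames=[2,3,5]
Total faults: 6

Answer: 6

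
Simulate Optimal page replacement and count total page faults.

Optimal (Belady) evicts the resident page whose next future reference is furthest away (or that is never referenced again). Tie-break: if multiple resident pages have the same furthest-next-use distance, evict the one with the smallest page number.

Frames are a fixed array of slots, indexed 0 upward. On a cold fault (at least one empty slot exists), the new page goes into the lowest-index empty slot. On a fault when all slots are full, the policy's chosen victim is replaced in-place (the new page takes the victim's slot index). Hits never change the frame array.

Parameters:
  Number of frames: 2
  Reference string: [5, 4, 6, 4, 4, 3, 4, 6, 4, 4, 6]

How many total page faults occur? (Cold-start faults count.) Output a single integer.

Answer: 5

Derivation:
Step 0: ref 5 → FAULT, frames=[5,-]
Step 1: ref 4 → FAULT, frames=[5,4]
Step 2: ref 6 → FAULT (evict 5), frames=[6,4]
Step 3: ref 4 → HIT, frames=[6,4]
Step 4: ref 4 → HIT, frames=[6,4]
Step 5: ref 3 → FAULT (evict 6), frames=[3,4]
Step 6: ref 4 → HIT, frames=[3,4]
Step 7: ref 6 → FAULT (evict 3), frames=[6,4]
Step 8: ref 4 → HIT, frames=[6,4]
Step 9: ref 4 → HIT, frames=[6,4]
Step 10: ref 6 → HIT, frames=[6,4]
Total faults: 5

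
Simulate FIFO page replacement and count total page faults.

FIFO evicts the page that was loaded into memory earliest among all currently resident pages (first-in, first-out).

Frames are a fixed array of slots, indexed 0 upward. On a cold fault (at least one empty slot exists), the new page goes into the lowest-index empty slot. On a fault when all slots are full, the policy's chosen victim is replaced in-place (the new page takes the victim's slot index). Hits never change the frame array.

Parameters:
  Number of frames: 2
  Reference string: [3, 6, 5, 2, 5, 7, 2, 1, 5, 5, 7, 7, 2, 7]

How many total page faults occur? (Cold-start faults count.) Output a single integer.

Answer: 9

Derivation:
Step 0: ref 3 → FAULT, frames=[3,-]
Step 1: ref 6 → FAULT, frames=[3,6]
Step 2: ref 5 → FAULT (evict 3), frames=[5,6]
Step 3: ref 2 → FAULT (evict 6), frames=[5,2]
Step 4: ref 5 → HIT, frames=[5,2]
Step 5: ref 7 → FAULT (evict 5), frames=[7,2]
Step 6: ref 2 → HIT, frames=[7,2]
Step 7: ref 1 → FAULT (evict 2), frames=[7,1]
Step 8: ref 5 → FAULT (evict 7), frames=[5,1]
Step 9: ref 5 → HIT, frames=[5,1]
Step 10: ref 7 → FAULT (evict 1), frames=[5,7]
Step 11: ref 7 → HIT, frames=[5,7]
Step 12: ref 2 → FAULT (evict 5), frames=[2,7]
Step 13: ref 7 → HIT, frames=[2,7]
Total faults: 9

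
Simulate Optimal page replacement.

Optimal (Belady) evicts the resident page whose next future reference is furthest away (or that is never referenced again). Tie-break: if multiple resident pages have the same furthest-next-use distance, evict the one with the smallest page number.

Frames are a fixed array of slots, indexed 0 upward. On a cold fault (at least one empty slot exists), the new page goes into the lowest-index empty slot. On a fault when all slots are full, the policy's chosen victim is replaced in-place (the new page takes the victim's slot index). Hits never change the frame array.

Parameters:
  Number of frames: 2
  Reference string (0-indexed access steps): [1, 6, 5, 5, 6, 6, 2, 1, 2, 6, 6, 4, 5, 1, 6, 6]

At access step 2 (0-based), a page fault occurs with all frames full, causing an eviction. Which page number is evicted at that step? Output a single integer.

Answer: 1

Derivation:
Step 0: ref 1 -> FAULT, frames=[1,-]
Step 1: ref 6 -> FAULT, frames=[1,6]
Step 2: ref 5 -> FAULT, evict 1, frames=[5,6]
At step 2: evicted page 1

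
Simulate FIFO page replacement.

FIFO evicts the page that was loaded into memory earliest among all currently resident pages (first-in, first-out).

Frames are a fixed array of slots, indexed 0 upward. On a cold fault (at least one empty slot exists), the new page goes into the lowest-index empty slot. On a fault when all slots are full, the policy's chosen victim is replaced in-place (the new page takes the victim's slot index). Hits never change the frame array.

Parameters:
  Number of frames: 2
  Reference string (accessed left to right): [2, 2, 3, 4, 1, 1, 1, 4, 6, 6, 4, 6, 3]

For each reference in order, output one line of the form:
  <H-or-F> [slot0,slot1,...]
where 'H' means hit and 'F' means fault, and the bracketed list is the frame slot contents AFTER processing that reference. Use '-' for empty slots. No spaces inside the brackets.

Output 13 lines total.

F [2,-]
H [2,-]
F [2,3]
F [4,3]
F [4,1]
H [4,1]
H [4,1]
H [4,1]
F [6,1]
H [6,1]
F [6,4]
H [6,4]
F [3,4]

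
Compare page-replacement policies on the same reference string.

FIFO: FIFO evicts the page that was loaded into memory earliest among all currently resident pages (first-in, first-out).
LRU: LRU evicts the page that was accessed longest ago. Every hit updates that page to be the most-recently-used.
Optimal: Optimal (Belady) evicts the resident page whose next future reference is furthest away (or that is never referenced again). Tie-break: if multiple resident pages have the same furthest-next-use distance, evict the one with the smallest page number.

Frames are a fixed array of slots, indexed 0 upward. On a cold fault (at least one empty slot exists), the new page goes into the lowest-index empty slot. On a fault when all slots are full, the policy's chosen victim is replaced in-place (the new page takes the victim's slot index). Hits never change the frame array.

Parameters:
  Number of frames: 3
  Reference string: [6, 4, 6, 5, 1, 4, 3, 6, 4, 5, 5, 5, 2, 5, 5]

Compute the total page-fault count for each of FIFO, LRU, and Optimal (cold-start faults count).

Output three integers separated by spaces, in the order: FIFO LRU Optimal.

Answer: 9 9 7

Derivation:
--- FIFO ---
  step 0: ref 6 -> FAULT, frames=[6,-,-] (faults so far: 1)
  step 1: ref 4 -> FAULT, frames=[6,4,-] (faults so far: 2)
  step 2: ref 6 -> HIT, frames=[6,4,-] (faults so far: 2)
  step 3: ref 5 -> FAULT, frames=[6,4,5] (faults so far: 3)
  step 4: ref 1 -> FAULT, evict 6, frames=[1,4,5] (faults so far: 4)
  step 5: ref 4 -> HIT, frames=[1,4,5] (faults so far: 4)
  step 6: ref 3 -> FAULT, evict 4, frames=[1,3,5] (faults so far: 5)
  step 7: ref 6 -> FAULT, evict 5, frames=[1,3,6] (faults so far: 6)
  step 8: ref 4 -> FAULT, evict 1, frames=[4,3,6] (faults so far: 7)
  step 9: ref 5 -> FAULT, evict 3, frames=[4,5,6] (faults so far: 8)
  step 10: ref 5 -> HIT, frames=[4,5,6] (faults so far: 8)
  step 11: ref 5 -> HIT, frames=[4,5,6] (faults so far: 8)
  step 12: ref 2 -> FAULT, evict 6, frames=[4,5,2] (faults so far: 9)
  step 13: ref 5 -> HIT, frames=[4,5,2] (faults so far: 9)
  step 14: ref 5 -> HIT, frames=[4,5,2] (faults so far: 9)
  FIFO total faults: 9
--- LRU ---
  step 0: ref 6 -> FAULT, frames=[6,-,-] (faults so far: 1)
  step 1: ref 4 -> FAULT, frames=[6,4,-] (faults so far: 2)
  step 2: ref 6 -> HIT, frames=[6,4,-] (faults so far: 2)
  step 3: ref 5 -> FAULT, frames=[6,4,5] (faults so far: 3)
  step 4: ref 1 -> FAULT, evict 4, frames=[6,1,5] (faults so far: 4)
  step 5: ref 4 -> FAULT, evict 6, frames=[4,1,5] (faults so far: 5)
  step 6: ref 3 -> FAULT, evict 5, frames=[4,1,3] (faults so far: 6)
  step 7: ref 6 -> FAULT, evict 1, frames=[4,6,3] (faults so far: 7)
  step 8: ref 4 -> HIT, frames=[4,6,3] (faults so far: 7)
  step 9: ref 5 -> FAULT, evict 3, frames=[4,6,5] (faults so far: 8)
  step 10: ref 5 -> HIT, frames=[4,6,5] (faults so far: 8)
  step 11: ref 5 -> HIT, frames=[4,6,5] (faults so far: 8)
  step 12: ref 2 -> FAULT, evict 6, frames=[4,2,5] (faults so far: 9)
  step 13: ref 5 -> HIT, frames=[4,2,5] (faults so far: 9)
  step 14: ref 5 -> HIT, frames=[4,2,5] (faults so far: 9)
  LRU total faults: 9
--- Optimal ---
  step 0: ref 6 -> FAULT, frames=[6,-,-] (faults so far: 1)
  step 1: ref 4 -> FAULT, frames=[6,4,-] (faults so far: 2)
  step 2: ref 6 -> HIT, frames=[6,4,-] (faults so far: 2)
  step 3: ref 5 -> FAULT, frames=[6,4,5] (faults so far: 3)
  step 4: ref 1 -> FAULT, evict 5, frames=[6,4,1] (faults so far: 4)
  step 5: ref 4 -> HIT, frames=[6,4,1] (faults so far: 4)
  step 6: ref 3 -> FAULT, evict 1, frames=[6,4,3] (faults so far: 5)
  step 7: ref 6 -> HIT, frames=[6,4,3] (faults so far: 5)
  step 8: ref 4 -> HIT, frames=[6,4,3] (faults so far: 5)
  step 9: ref 5 -> FAULT, evict 3, frames=[6,4,5] (faults so far: 6)
  step 10: ref 5 -> HIT, frames=[6,4,5] (faults so far: 6)
  step 11: ref 5 -> HIT, frames=[6,4,5] (faults so far: 6)
  step 12: ref 2 -> FAULT, evict 4, frames=[6,2,5] (faults so far: 7)
  step 13: ref 5 -> HIT, frames=[6,2,5] (faults so far: 7)
  step 14: ref 5 -> HIT, frames=[6,2,5] (faults so far: 7)
  Optimal total faults: 7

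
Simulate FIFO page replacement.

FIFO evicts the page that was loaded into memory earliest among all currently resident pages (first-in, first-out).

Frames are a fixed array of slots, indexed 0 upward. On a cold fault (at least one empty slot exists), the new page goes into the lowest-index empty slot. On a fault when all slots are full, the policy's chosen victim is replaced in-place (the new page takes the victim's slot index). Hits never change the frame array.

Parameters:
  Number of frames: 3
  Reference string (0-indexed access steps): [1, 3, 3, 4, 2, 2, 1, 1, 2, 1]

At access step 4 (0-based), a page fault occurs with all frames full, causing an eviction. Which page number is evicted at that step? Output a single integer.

Answer: 1

Derivation:
Step 0: ref 1 -> FAULT, frames=[1,-,-]
Step 1: ref 3 -> FAULT, frames=[1,3,-]
Step 2: ref 3 -> HIT, frames=[1,3,-]
Step 3: ref 4 -> FAULT, frames=[1,3,4]
Step 4: ref 2 -> FAULT, evict 1, frames=[2,3,4]
At step 4: evicted page 1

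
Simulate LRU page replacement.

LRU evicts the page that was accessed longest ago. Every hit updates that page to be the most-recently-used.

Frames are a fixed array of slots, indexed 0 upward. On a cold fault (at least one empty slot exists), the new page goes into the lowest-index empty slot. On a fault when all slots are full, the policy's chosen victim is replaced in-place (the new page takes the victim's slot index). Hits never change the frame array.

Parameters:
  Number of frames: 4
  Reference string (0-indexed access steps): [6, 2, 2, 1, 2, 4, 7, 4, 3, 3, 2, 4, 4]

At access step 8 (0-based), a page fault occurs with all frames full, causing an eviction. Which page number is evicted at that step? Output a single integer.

Step 0: ref 6 -> FAULT, frames=[6,-,-,-]
Step 1: ref 2 -> FAULT, frames=[6,2,-,-]
Step 2: ref 2 -> HIT, frames=[6,2,-,-]
Step 3: ref 1 -> FAULT, frames=[6,2,1,-]
Step 4: ref 2 -> HIT, frames=[6,2,1,-]
Step 5: ref 4 -> FAULT, frames=[6,2,1,4]
Step 6: ref 7 -> FAULT, evict 6, frames=[7,2,1,4]
Step 7: ref 4 -> HIT, frames=[7,2,1,4]
Step 8: ref 3 -> FAULT, evict 1, frames=[7,2,3,4]
At step 8: evicted page 1

Answer: 1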